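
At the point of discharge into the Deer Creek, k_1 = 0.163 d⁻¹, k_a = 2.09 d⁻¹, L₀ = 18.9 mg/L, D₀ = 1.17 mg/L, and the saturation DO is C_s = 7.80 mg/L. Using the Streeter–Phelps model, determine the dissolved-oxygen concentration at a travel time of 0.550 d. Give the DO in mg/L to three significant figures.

k_1 L₀/(k_a−k_1) = 0.163×18.9/(2.09−0.163) = 3.081/1.927 = 1.599 mg/L.
e^(−k_1 t) = e^(−0.163×0.5500) = 0.9143; e^(−k_a t) = e^(−2.09×0.5500) = 0.3168.
D = 1.599 × (0.9143 − 0.3168) + 1.17 × 0.3168 = 0.9552 + 0.3707 = 1.326 mg/L.
DO = C_s − D = 7.80 − 1.326 = 6.474 mg/L.

DO ≈ 6.47 mg/L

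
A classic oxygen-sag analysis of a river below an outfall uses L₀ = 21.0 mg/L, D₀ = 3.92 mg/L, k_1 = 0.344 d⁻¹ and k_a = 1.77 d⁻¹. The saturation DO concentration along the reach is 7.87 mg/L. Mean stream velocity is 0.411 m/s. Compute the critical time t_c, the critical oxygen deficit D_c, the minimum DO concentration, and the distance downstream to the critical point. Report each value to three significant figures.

t_c = [1/(k_a−k_1)] ln[(k_a/k_1)(1 − D₀(k_a−k_1)/(k_1 L₀))]
= [1/(1.77−0.344)] ln[(1.77/0.344)(1 − 3.92×1.426/(0.344×21.0))]
= (1/1.426) ln[5.145 × 0.2262] = 0.7013 × ln(1.164) = 0.7013 × 0.1518 = 0.1064 d.
D_c = (k_1/k_a) L₀ e^(−k_1 t_c) = (0.344/1.77) × 21.0 × e^(−0.344×0.1064) = 0.1944 × 21.0 × 0.9641 = 3.935 mg/L.
Minimum DO = C_s − D_c = 7.87 − 3.935 = 3.935 mg/L.
x_c = v t_c = 0.411 m/s × 0.1064 d × 86400 s/d = 3779 m ≈ 3.78 km.

t_c ≈ 0.106 d; D_c ≈ 3.93 mg/L; min DO ≈ 3.94 mg/L; x_c ≈ 3.78 km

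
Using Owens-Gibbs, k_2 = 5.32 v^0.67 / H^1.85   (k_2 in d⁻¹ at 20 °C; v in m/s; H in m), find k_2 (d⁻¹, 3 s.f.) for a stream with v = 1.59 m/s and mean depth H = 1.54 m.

k_2 = 5.32 × 1.59^0.67 / 1.54^1.85 = 5.32 × 1.364 / 2.223 = 3.265 d⁻¹.

k_2 ≈ 3.27 d⁻¹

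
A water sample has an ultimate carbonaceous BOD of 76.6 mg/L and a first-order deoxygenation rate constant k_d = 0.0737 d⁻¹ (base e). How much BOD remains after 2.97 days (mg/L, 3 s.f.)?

L ≈ 61.5 mg/L

L_t = L₀ e^(−k_d t) = 76.6 × e^(−0.0737×2.97) = 76.6 × 0.8034 = 61.54 mg/L.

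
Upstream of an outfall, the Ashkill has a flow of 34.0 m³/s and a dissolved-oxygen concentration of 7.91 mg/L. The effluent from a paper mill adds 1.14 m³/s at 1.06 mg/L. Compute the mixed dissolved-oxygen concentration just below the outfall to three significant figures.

Flow-weighted mixing: C = (Q_r C_r + Q_w C_w)/(Q_r + Q_w)
= (34.0×7.91 + 1.14×1.06)/(34.0 + 1.14) = 270.1/35.14 = 7.688 mg/L.

7.69 mg/L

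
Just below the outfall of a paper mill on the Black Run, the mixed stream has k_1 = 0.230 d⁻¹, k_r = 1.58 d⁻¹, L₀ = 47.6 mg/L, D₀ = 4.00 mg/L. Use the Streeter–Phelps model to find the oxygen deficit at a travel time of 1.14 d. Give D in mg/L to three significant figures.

D ≈ 5.56 mg/L

k_1 L₀/(k_r−k_1) = 0.230×47.6/(1.58−0.230) = 10.95/1.350 = 8.110 mg/L.
e^(−k_1 t) = e^(−0.230×1.140) = 0.7694; e^(−k_r t) = e^(−1.58×1.140) = 0.1651.
D = 8.110 × (0.7694 − 0.1651) + 4.00 × 0.1651 = 4.900 + 0.6604 = 5.561 mg/L.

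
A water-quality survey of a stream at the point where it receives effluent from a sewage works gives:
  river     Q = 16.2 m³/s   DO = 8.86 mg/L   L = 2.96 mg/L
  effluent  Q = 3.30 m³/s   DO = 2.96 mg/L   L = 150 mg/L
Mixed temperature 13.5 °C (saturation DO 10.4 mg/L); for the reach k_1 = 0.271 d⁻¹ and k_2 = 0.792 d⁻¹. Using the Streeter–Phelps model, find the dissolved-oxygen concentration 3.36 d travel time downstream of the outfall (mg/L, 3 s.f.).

DO ≈ 5.41 mg/L

Mixed DO = (16.2×8.86 + 3.30×2.96)/(16.2+3.30) = 153.3/19.50 = 7.862 mg/L.
Mixed L₀ = (16.2×2.96 + 3.30×150)/(19.50) = 543.0/19.50 = 27.84 mg/L.
Initial deficit D₀ = C_s − DO₀ = 10.4 − 7.862 = 2.538 mg/L.
D(3.36) = [0.271×27.84/(0.792−0.271)](e^(−0.271×3.36) − e^(−0.792×3.36)) + 2.538 e^(−0.792×3.36)
= 14.48 × (0.4023 − 0.06987) + 2.538 × 0.06987 = 4.992 mg/L.
DO = 10.4 − 4.992 = 5.408 mg/L.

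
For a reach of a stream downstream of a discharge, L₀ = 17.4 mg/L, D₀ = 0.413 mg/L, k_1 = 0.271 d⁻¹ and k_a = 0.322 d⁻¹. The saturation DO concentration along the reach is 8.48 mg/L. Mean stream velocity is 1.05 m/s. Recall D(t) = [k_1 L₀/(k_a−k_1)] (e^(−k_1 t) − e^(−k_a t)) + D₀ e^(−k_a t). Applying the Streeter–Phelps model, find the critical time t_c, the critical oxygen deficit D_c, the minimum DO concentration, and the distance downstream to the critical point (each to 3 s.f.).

t_c ≈ 3.29 d; D_c ≈ 6.00 mg/L; min DO ≈ 2.48 mg/L; x_c ≈ 299 km

At the critical point dD/dt = 0, so k_1 L₀ e^(−k_1 t) = k_a D. Substituting D(t) from the Streeter–Phelps equation and solving for t gives
t_c = ln[(k_a/k_1)(1 − D₀(k_a−k_1)/(k_1 L₀))] / (k_a−k_1).
Here k_a−k_1 = 0.05100 d⁻¹ and 1 − D₀(k_a−k_1)/(k_1 L₀) = 1 − 0.413×0.05100/(0.271×17.4) = 0.9955, so
t_c = ln(1.188 × 0.9955) / 0.05100 = 0.1680 / 0.05100 = 3.293 d.
L(t_c) = L₀ e^(−k_1 t_c) = 17.4 × 0.4096 = 7.128 mg/L, and at the critical point k_a D_c = k_1 L, so D_c = (0.271/0.322) × 7.128 = 5.999 mg/L.
Minimum DO = C_s − D_c = 8.48 − 5.999 = 2.481 mg/L.
x_c = v t_c = 1.05 m/s × 3.293 d × 86400 s/d = 298800 m ≈ 299 km.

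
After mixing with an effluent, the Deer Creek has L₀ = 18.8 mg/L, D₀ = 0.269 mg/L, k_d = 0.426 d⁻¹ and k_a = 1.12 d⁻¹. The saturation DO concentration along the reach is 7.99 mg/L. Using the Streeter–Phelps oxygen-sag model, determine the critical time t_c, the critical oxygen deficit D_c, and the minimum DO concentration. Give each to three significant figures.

With k_a/k_d = 2.629 and 1 − D₀(k_a−k_d)/(k_d L₀) = 0.9767,
t_c = ln(2.629 × 0.9767) / (1.12 − 0.426) = ln(2.568) / 0.6940 = 0.9431/0.6940 = 1.359 d.
L(t_c) = L₀ e^(−k_d t_c) = 18.8 × 0.5605 = 10.54 mg/L, and at the critical point k_a D_c = k_d L, so D_c = (0.426/1.12) × 10.54 = 4.008 mg/L.
Minimum DO = C_s − D_c = 7.99 − 4.008 = 3.982 mg/L.

t_c ≈ 1.36 d; D_c ≈ 4.01 mg/L; min DO ≈ 3.98 mg/L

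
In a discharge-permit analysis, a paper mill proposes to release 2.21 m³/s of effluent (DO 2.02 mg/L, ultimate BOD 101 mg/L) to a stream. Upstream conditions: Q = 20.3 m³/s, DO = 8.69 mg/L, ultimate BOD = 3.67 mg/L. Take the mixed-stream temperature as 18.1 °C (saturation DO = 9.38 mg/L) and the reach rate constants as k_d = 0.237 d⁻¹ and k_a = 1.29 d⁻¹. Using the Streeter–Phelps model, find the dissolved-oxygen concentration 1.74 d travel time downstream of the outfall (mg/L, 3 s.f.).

Mixed DO = (20.3×8.69 + 2.21×2.02)/(20.3+2.21) = 180.9/22.51 = 8.035 mg/L.
Mixed L₀ = (20.3×3.67 + 2.21×101)/(22.51) = 297.7/22.51 = 13.23 mg/L.
Initial deficit D₀ = C_s − DO₀ = 9.38 − 8.035 = 1.345 mg/L.
D(1.74) = [0.237×13.23/(1.29−0.237)](e^(−0.237×1.74) − e^(−1.29×1.74)) + 1.345 e^(−1.29×1.74)
= 2.977 × (0.6621 − 0.1060) + 1.345 × 0.1060 = 1.798 mg/L.
DO = 9.38 − 1.798 = 7.582 mg/L.

DO ≈ 7.58 mg/L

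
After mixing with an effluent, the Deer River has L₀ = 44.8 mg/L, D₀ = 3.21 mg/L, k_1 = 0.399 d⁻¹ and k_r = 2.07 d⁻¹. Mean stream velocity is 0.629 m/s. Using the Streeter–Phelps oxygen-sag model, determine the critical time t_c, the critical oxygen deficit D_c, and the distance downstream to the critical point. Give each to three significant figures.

With k_r/k_1 = 5.188 and 1 − D₀(k_r−k_1)/(k_1 L₀) = 0.6999,
t_c = ln(5.188 × 0.6999) / (2.07 − 0.399) = ln(3.631) / 1.671 = 1.290/1.671 = 0.7717 d.
L(t_c) = L₀ e^(−k_1 t_c) = 44.8 × 0.7350 = 32.93 mg/L, and at the critical point k_r D_c = k_1 L, so D_c = (0.399/2.07) × 32.93 = 6.347 mg/L.
x_c = v t_c = 0.629 m/s × 0.7717 d × 86400 s/d = 41940 m ≈ 41.9 km.

t_c ≈ 0.772 d; D_c ≈ 6.35 mg/L; x_c ≈ 41.9 km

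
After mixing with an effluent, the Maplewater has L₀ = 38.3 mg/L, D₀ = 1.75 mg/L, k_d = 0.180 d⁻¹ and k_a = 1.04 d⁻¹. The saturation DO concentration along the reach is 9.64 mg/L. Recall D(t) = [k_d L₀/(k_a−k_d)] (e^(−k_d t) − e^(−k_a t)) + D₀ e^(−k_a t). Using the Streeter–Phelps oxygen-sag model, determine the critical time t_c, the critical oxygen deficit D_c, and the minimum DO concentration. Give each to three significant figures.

At the critical point dD/dt = 0, so k_d L₀ e^(−k_d t) = k_a D. Substituting D(t) from the Streeter–Phelps equation and solving for t gives
t_c = ln[(k_a/k_d)(1 − D₀(k_a−k_d)/(k_d L₀))] / (k_a−k_d).
Here k_a−k_d = 0.8600 d⁻¹ and 1 − D₀(k_a−k_d)/(k_d L₀) = 1 − 1.75×0.8600/(0.180×38.3) = 0.7817, so
t_c = ln(5.778 × 0.7817) / 0.8600 = 1.508 / 0.8600 = 1.753 d.
D_c = (k_d/k_a) L₀ e^(−k_d t_c) = (0.180/1.04) × 38.3 × e^(−0.180×1.753) = 0.1731 × 38.3 × 0.7294 = 4.835 mg/L.
Minimum DO = C_s − D_c = 9.64 − 4.835 = 4.805 mg/L.

t_c ≈ 1.75 d; D_c ≈ 4.83 mg/L; min DO ≈ 4.81 mg/L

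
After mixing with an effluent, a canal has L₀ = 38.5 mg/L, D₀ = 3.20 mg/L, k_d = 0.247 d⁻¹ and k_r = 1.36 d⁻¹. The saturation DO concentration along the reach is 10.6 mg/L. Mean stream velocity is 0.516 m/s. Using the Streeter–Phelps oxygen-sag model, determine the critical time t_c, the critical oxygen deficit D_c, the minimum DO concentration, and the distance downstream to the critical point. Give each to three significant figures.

t_c = [1/(k_r−k_d)] ln[(k_r/k_d)(1 − D₀(k_r−k_d)/(k_d L₀))]
= [1/(1.36−0.247)] ln[(1.36/0.247)(1 − 3.20×1.113/(0.247×38.5))]
= (1/1.113) ln[5.506 × 0.6255] = 0.8985 × ln(3.444) = 0.8985 × 1.237 = 1.111 d.
L(t_c) = L₀ e^(−k_d t_c) = 38.5 × 0.7600 = 29.26 mg/L, and at the critical point k_r D_c = k_d L, so D_c = (0.247/1.36) × 29.26 = 5.314 mg/L.
Minimum DO = C_s − D_c = 10.6 − 5.314 = 5.286 mg/L.
x_c = v t_c = 0.516 m/s × 1.111 d × 86400 s/d = 49530 m ≈ 49.5 km.

t_c ≈ 1.11 d; D_c ≈ 5.31 mg/L; min DO ≈ 5.29 mg/L; x_c ≈ 49.5 km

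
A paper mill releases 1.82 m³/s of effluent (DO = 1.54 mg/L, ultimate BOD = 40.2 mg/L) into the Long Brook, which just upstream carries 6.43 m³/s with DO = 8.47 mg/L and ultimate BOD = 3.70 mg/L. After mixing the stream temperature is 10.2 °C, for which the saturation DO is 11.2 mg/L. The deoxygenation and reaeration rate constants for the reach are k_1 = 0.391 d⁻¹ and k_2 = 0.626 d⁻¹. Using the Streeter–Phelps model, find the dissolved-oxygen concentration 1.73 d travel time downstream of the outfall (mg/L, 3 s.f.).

Mixed DO = (6.43×8.47 + 1.82×1.54)/(6.43+1.82) = 57.26/8.250 = 6.941 mg/L.
Mixed L₀ = (6.43×3.70 + 1.82×40.2)/(8.250) = 96.95/8.250 = 11.75 mg/L.
Initial deficit D₀ = C_s − DO₀ = 11.2 − 6.941 = 4.259 mg/L.
D(1.73) = [0.391×11.75/(0.626−0.391)](e^(−0.391×1.73) − e^(−0.626×1.73)) + 4.259 e^(−0.626×1.73)
= 19.55 × (0.5084 − 0.3386) + 4.259 × 0.3386 = 4.763 mg/L.
DO = 11.2 − 4.763 = 6.437 mg/L.

DO ≈ 6.44 mg/L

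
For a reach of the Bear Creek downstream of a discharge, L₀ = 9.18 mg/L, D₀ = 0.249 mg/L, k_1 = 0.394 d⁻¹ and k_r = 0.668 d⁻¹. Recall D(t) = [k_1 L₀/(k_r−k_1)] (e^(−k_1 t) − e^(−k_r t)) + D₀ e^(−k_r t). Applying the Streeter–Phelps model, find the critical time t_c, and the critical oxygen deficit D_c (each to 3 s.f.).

t_c ≈ 1.86 d; D_c ≈ 2.60 mg/L

At the critical point dD/dt = 0, so k_1 L₀ e^(−k_1 t) = k_r D. Substituting D(t) from the Streeter–Phelps equation and solving for t gives
t_c = ln[(k_r/k_1)(1 − D₀(k_r−k_1)/(k_1 L₀))] / (k_r−k_1).
Here k_r−k_1 = 0.2740 d⁻¹ and 1 − D₀(k_r−k_1)/(k_1 L₀) = 1 − 0.249×0.2740/(0.394×9.18) = 0.9811, so
t_c = ln(1.695 × 0.9811) / 0.2740 = 0.5089 / 0.2740 = 1.857 d.
D_c = (k_1/k_r) L₀ e^(−k_1 t_c) = (0.394/0.668) × 9.18 × e^(−0.394×1.857) = 0.5898 × 9.18 × 0.4811 = 2.605 mg/L.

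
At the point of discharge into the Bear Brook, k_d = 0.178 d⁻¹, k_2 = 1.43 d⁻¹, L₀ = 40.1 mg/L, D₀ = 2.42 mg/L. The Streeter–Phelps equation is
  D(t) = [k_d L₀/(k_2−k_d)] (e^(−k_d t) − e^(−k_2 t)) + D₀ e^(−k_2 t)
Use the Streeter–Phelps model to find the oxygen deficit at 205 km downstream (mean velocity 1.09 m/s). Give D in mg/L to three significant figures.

D ≈ 3.72 mg/L

Travel time t = x/v = 205 km / (1.09 m/s) = 205000 m / 1.09 m/s = 188100 s = 2.177 d.
k_d L₀/(k_2−k_d) = 0.178×40.1/(1.43−0.178) = 7.138/1.252 = 5.701 mg/L.
e^(−k_d t) = e^(−0.178×2.177) = 0.6788; e^(−k_2 t) = e^(−1.43×2.177) = 0.04448.
D = 5.701 × (0.6788 − 0.04448) + 2.42 × 0.04448 = 3.616 + 0.1076 = 3.724 mg/L.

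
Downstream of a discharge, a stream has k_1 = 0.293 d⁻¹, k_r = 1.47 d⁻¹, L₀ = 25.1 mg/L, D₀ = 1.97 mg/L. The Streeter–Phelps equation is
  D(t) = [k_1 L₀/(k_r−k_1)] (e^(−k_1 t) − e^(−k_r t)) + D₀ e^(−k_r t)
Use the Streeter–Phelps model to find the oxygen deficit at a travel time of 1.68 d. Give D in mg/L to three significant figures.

D ≈ 3.46 mg/L

k_1 L₀/(k_r−k_1) = 0.293×25.1/(1.47−0.293) = 7.354/1.177 = 6.248 mg/L.
e^(−k_1 t) = e^(−0.293×1.680) = 0.6113; e^(−k_r t) = e^(−1.47×1.680) = 0.08462.
D = 6.248 × (0.6113 − 0.08462) + 1.97 × 0.08462 = 3.291 + 0.1667 = 3.457 mg/L.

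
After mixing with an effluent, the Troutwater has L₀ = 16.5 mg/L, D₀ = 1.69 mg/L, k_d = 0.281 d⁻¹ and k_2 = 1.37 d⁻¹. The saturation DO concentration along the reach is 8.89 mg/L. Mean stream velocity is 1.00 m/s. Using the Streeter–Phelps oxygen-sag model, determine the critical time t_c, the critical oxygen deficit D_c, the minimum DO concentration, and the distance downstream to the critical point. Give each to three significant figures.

t_c ≈ 0.990 d; D_c ≈ 2.56 mg/L; min DO ≈ 6.33 mg/L; x_c ≈ 85.6 km

t_c = [1/(k_2−k_d)] ln[(k_2/k_d)(1 − D₀(k_2−k_d)/(k_d L₀))]
= [1/(1.37−0.281)] ln[(1.37/0.281)(1 − 1.69×1.089/(0.281×16.5))]
= (1/1.089) ln[4.875 × 0.6031] = 0.9183 × ln(2.940) = 0.9183 × 1.078 = 0.9903 d.
D_c = (k_d/k_2) L₀ e^(−k_d t_c) = (0.281/1.37) × 16.5 × e^(−0.281×0.9903) = 0.2051 × 16.5 × 0.7571 = 2.562 mg/L.
Minimum DO = C_s − D_c = 8.89 − 2.562 = 6.328 mg/L.
x_c = v t_c = 1.00 m/s × 0.9903 d × 86400 s/d = 85560 m ≈ 85.6 km.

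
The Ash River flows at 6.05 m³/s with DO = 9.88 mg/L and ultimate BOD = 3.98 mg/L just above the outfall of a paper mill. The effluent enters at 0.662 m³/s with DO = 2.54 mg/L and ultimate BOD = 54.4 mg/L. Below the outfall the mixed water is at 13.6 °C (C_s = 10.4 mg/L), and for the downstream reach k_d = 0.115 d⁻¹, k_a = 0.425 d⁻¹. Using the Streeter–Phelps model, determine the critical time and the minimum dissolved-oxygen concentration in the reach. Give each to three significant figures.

t_c ≈ 2.70 d; minimum DO ≈ 8.62 mg/L

Mixed DO = (6.05×9.88 + 0.662×2.54)/(6.05+0.662) = 61.46/6.712 = 9.156 mg/L.
Mixed L₀ = (6.05×3.98 + 0.662×54.4)/(6.712) = 60.09/6.712 = 8.953 mg/L.
Initial deficit D₀ = C_s − DO₀ = 10.4 − 9.156 = 1.244 mg/L.
t_c = (1/0.3100) ln[(0.425/0.115)(1 − 1.244×0.3100/(0.115×8.953))] = 3.226 × ln(2.311) = 2.703 d.
D_c = (0.115/0.425) × 8.953 × e^(−0.115×2.703) = 0.2706 × 8.953 × 0.7328 = 1.775 mg/L.
Minimum DO = 10.4 − 1.775 = 8.625 mg/L.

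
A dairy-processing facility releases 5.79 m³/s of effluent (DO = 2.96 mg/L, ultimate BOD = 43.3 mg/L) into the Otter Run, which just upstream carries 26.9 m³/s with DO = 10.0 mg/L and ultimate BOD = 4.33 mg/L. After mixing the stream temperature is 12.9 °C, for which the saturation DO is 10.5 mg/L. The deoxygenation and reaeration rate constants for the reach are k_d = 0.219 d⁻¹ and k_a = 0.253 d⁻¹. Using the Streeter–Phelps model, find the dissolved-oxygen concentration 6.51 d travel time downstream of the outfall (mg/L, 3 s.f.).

DO ≈ 6.71 mg/L

Mixed DO = (26.9×10.0 + 5.79×2.96)/(26.9+5.79) = 286.1/32.69 = 8.753 mg/L.
Mixed L₀ = (26.9×4.33 + 5.79×43.3)/(32.69) = 367.2/32.69 = 11.23 mg/L.
Initial deficit D₀ = C_s − DO₀ = 10.5 − 8.753 = 1.747 mg/L.
D(6.51) = [0.219×11.23/(0.253−0.219)](e^(−0.219×6.51) − e^(−0.253×6.51)) + 1.747 e^(−0.253×6.51)
= 72.35 × (0.2403 − 0.1926) + 1.747 × 0.1926 = 3.789 mg/L.
DO = 10.5 − 3.789 = 6.711 mg/L.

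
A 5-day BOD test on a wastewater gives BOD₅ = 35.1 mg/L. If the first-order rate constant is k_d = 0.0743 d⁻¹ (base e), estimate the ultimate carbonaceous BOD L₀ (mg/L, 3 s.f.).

L₀ ≈ 113 mg/L

BOD₅ = L₀(1 − e^(−5k_d)) ⇒ L₀ = BOD₅ / (1 − e^(−5×0.0743))
= 35.1 / (1 − 0.6897) = 35.1 / 0.3103 = 113.1 mg/L.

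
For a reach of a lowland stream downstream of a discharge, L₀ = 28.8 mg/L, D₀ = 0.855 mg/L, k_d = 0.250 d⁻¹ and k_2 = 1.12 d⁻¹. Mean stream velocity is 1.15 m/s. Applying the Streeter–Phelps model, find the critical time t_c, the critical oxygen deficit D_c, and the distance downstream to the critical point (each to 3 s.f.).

t_c ≈ 1.60 d; D_c ≈ 4.31 mg/L; x_c ≈ 159 km

At the critical point dD/dt = 0, so k_d L₀ e^(−k_d t) = k_2 D. Substituting D(t) from the Streeter–Phelps equation and solving for t gives
t_c = ln[(k_2/k_d)(1 − D₀(k_2−k_d)/(k_d L₀))] / (k_2−k_d).
Here k_2−k_d = 0.8700 d⁻¹ and 1 − D₀(k_2−k_d)/(k_d L₀) = 1 − 0.855×0.8700/(0.250×28.8) = 0.8967, so
t_c = ln(4.480 × 0.8967) / 0.8700 = 1.391 / 0.8700 = 1.598 d.
D_c = (k_d/k_2) L₀ e^(−k_d t_c) = (0.250/1.12) × 28.8 × e^(−0.250×1.598) = 0.2232 × 28.8 × 0.6706 = 4.311 mg/L.
x_c = v t_c = 1.15 m/s × 1.598 d × 86400 s/d = 158800 m ≈ 159 km.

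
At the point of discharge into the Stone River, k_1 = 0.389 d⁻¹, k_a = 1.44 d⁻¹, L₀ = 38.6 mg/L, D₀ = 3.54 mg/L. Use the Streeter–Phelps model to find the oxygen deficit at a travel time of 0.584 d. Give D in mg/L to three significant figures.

D ≈ 6.75 mg/L

k_1 L₀/(k_a−k_1) = 0.389×38.6/(1.44−0.389) = 15.02/1.051 = 14.29 mg/L.
e^(−k_1 t) = e^(−0.389×0.5840) = 0.7968; e^(−k_a t) = e^(−1.44×0.5840) = 0.4313.
D = 14.29 × (0.7968 − 0.4313) + 3.54 × 0.4313 = 5.222 + 1.527 = 6.748 mg/L.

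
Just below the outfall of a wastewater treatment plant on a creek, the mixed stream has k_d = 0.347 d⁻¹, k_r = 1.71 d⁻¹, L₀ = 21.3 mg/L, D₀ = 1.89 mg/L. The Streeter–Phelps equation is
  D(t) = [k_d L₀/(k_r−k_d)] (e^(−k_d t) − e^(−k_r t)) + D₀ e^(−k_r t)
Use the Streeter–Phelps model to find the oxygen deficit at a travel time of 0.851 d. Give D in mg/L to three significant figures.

k_d L₀/(k_r−k_d) = 0.347×21.3/(1.71−0.347) = 7.391/1.363 = 5.423 mg/L.
e^(−k_d t) = e^(−0.347×0.8510) = 0.7443; e^(−k_r t) = e^(−1.71×0.8510) = 0.2334.
D = 5.423 × (0.7443 − 0.2334) + 1.89 × 0.2334 = 2.771 + 0.4410 = 3.212 mg/L.

D ≈ 3.21 mg/L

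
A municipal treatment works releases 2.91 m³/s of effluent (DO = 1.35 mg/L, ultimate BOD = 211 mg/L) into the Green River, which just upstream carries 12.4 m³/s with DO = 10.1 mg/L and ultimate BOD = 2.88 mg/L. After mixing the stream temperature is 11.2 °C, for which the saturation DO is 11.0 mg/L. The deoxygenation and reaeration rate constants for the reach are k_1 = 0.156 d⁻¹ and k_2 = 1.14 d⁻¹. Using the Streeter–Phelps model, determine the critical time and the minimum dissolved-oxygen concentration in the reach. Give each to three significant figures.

Mixed DO = (12.4×10.1 + 2.91×1.35)/(12.4+2.91) = 129.2/15.31 = 8.437 mg/L.
Mixed L₀ = (12.4×2.88 + 2.91×211)/(15.31) = 649.7/15.31 = 42.44 mg/L.
Initial deficit D₀ = C_s − DO₀ = 11.0 − 8.437 = 2.563 mg/L.
t_c = (1/0.9840) ln[(1.14/0.156)(1 − 2.563×0.9840/(0.156×42.44))] = 1.016 × ln(4.524) = 1.534 d.
D_c = (0.156/1.14) × 42.44 × e^(−0.156×1.534) = 0.1368 × 42.44 × 0.7872 = 4.571 mg/L.
Minimum DO = 11.0 − 4.571 = 6.429 mg/L.

t_c ≈ 1.53 d; minimum DO ≈ 6.43 mg/L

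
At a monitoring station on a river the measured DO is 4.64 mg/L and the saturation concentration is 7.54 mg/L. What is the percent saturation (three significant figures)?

61.5 % saturation

% saturation = C/C_s × 100 = 4.64/7.54 × 100 = 61.5 %.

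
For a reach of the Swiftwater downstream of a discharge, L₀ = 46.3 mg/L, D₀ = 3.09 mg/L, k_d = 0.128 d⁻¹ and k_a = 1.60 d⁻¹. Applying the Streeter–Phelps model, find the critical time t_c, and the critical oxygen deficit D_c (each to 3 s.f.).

At the critical point dD/dt = 0, so k_d L₀ e^(−k_d t) = k_a D. Substituting D(t) from the Streeter–Phelps equation and solving for t gives
t_c = ln[(k_a/k_d)(1 − D₀(k_a−k_d)/(k_d L₀))] / (k_a−k_d).
Here k_a−k_d = 1.472 d⁻¹ and 1 − D₀(k_a−k_d)/(k_d L₀) = 1 − 3.09×1.472/(0.128×46.3) = 0.2325, so
t_c = ln(12.50 × 0.2325) / 1.472 = 1.067 / 1.472 = 0.7248 d.
D_c = (k_d/k_a) L₀ e^(−k_d t_c) = (0.128/1.60) × 46.3 × e^(−0.128×0.7248) = 0.08000 × 46.3 × 0.9114 = 3.376 mg/L.

t_c ≈ 0.725 d; D_c ≈ 3.38 mg/L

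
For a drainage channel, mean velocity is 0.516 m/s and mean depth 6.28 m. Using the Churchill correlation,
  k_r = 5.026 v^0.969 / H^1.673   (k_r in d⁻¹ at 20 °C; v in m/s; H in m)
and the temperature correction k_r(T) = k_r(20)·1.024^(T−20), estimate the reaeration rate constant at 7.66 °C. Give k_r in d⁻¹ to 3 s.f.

k_r ≈ 0.0913 d⁻¹

k_r(20) = 5.026 × 0.516^0.969 / 6.28^1.673 = 5.026 × 0.5267 / 21.63 = 0.1224 d⁻¹.
k_r(7.66) = 0.1224 × 1.024^(7.66−20) = 0.1224 × 0.7463 = 0.09135 d⁻¹.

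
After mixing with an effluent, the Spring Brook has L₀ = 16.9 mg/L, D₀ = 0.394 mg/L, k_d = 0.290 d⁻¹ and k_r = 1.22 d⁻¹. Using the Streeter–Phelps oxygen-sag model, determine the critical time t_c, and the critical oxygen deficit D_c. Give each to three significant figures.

At the critical point dD/dt = 0, so k_d L₀ e^(−k_d t) = k_r D. Substituting D(t) from the Streeter–Phelps equation and solving for t gives
t_c = ln[(k_r/k_d)(1 − D₀(k_r−k_d)/(k_d L₀))] / (k_r−k_d).
Here k_r−k_d = 0.9300 d⁻¹ and 1 − D₀(k_r−k_d)/(k_d L₀) = 1 − 0.394×0.9300/(0.290×16.9) = 0.9252, so
t_c = ln(4.207 × 0.9252) / 0.9300 = 1.359 / 0.9300 = 1.461 d.
L(t_c) = L₀ e^(−k_d t_c) = 16.9 × 0.6546 = 11.06 mg/L, and at the critical point k_r D_c = k_d L, so D_c = (0.290/1.22) × 11.06 = 2.630 mg/L.

t_c ≈ 1.46 d; D_c ≈ 2.63 mg/L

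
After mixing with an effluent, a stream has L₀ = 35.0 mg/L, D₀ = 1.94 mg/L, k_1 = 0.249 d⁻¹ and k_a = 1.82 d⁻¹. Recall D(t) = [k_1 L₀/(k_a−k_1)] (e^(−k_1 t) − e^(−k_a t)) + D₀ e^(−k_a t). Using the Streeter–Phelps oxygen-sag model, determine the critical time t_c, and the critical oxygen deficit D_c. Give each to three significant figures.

t_c ≈ 0.992 d; D_c ≈ 3.74 mg/L

With k_a/k_1 = 7.309 and 1 − D₀(k_a−k_1)/(k_1 L₀) = 0.6503,
t_c = ln(7.309 × 0.6503) / (1.82 − 0.249) = ln(4.753) / 1.571 = 1.559/1.571 = 0.9922 d.
D_c = (k_1/k_a) L₀ e^(−k_1 t_c) = (0.249/1.82) × 35.0 × e^(−0.249×0.9922) = 0.1368 × 35.0 × 0.7811 = 3.740 mg/L.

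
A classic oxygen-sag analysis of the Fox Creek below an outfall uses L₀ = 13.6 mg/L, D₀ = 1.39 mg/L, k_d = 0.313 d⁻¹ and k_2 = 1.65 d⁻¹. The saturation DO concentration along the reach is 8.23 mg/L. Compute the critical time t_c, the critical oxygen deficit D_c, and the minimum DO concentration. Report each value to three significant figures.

At the critical point dD/dt = 0, so k_d L₀ e^(−k_d t) = k_2 D. Substituting D(t) from the Streeter–Phelps equation and solving for t gives
t_c = ln[(k_2/k_d)(1 − D₀(k_2−k_d)/(k_d L₀))] / (k_2−k_d).
Here k_2−k_d = 1.337 d⁻¹ and 1 − D₀(k_2−k_d)/(k_d L₀) = 1 − 1.39×1.337/(0.313×13.6) = 0.5634, so
t_c = ln(5.272 × 0.5634) / 1.337 = 1.089 / 1.337 = 0.8142 d.
L(t_c) = L₀ e^(−k_d t_c) = 13.6 × 0.7750 = 10.54 mg/L, and at the critical point k_2 D_c = k_d L, so D_c = (0.313/1.65) × 10.54 = 1.999 mg/L.
Minimum DO = C_s − D_c = 8.23 − 1.999 = 6.231 mg/L.

t_c ≈ 0.814 d; D_c ≈ 2.00 mg/L; min DO ≈ 6.23 mg/L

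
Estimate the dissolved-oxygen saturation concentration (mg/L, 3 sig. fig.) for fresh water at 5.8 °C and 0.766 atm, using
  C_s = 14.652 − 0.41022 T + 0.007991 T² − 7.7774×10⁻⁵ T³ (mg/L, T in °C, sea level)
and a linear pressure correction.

At sea level: C_s = 14.652 − 0.41022×5.8 + 0.007991×5.8² − 7.7774×10⁻⁵×5.8³ = 12.53 mg/L.
Pressure correction: C_s' = 12.53 × 0.766 = 9.595 mg/L.

C_s ≈ 9.60 mg/L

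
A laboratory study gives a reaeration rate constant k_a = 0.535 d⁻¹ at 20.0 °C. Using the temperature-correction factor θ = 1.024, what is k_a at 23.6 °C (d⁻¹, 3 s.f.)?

k_a ≈ 0.583 d⁻¹

k_a(T₂) = k_a(T₁) · θ^(T₂−T₁) = 0.535 × 1.024^(23.6−20.0)
= 0.535 × 1.024^3.60 = 0.535 × 1.089 = 0.5827 d⁻¹.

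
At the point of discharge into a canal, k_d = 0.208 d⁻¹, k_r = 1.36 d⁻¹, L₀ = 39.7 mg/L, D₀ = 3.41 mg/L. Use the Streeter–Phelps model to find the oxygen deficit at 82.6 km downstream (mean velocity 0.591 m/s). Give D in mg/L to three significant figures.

D ≈ 4.70 mg/L

Travel time t = x/v = 82.6 km / (0.591 m/s) = 82600 m / 0.591 m/s = 139800 s = 1.618 d.
k_d L₀/(k_r−k_d) = 0.208×39.7/(1.36−0.208) = 8.258/1.152 = 7.168 mg/L.
e^(−k_d t) = e^(−0.208×1.618) = 0.7143; e^(−k_r t) = e^(−1.36×1.618) = 0.1108.
D = 7.168 × (0.7143 − 0.1108) + 3.41 × 0.1108 = 4.326 + 0.3778 = 4.704 mg/L.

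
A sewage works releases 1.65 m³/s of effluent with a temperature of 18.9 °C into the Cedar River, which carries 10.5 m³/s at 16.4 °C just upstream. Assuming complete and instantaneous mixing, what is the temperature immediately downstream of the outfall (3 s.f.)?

16.7 °C

Flow-weighted mixing: C = (Q_r C_r + Q_w C_w)/(Q_r + Q_w)
= (10.5×16.4 + 1.65×18.9)/(10.5 + 1.65) = 203.4/12.15 = 16.74 °C.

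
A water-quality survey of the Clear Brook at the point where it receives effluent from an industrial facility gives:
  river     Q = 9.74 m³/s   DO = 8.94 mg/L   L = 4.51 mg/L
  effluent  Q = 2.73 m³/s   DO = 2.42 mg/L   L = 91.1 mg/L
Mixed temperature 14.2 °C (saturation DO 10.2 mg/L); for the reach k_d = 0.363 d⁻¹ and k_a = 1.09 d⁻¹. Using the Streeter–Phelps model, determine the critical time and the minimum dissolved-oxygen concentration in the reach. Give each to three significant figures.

t_c ≈ 1.15 d; minimum DO ≈ 5.06 mg/L

Mixed DO = (9.74×8.94 + 2.73×2.42)/(9.74+2.73) = 93.68/12.47 = 7.513 mg/L.
Mixed L₀ = (9.74×4.51 + 2.73×91.1)/(12.47) = 292.6/12.47 = 23.47 mg/L.
Initial deficit D₀ = C_s − DO₀ = 10.2 − 7.513 = 2.687 mg/L.
t_c = (1/0.7270) ln[(1.09/0.363)(1 − 2.687×0.7270/(0.363×23.47))] = 1.376 × ln(2.314) = 1.154 d.
D_c = (0.363/1.09) × 23.47 × e^(−0.363×1.154) = 0.3330 × 23.47 × 0.6578 = 5.140 mg/L.
Minimum DO = 10.2 − 5.140 = 5.060 mg/L.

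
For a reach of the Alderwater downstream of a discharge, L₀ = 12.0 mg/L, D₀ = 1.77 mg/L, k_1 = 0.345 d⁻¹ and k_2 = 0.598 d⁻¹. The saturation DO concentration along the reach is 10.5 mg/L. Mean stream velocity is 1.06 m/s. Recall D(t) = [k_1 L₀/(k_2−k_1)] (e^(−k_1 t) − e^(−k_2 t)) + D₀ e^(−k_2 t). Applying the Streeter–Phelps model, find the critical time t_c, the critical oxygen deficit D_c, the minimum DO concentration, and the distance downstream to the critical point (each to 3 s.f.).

t_c = [1/(k_2−k_1)] ln[(k_2/k_1)(1 − D₀(k_2−k_1)/(k_1 L₀))]
= [1/(0.598−0.345)] ln[(0.598/0.345)(1 − 1.77×0.2530/(0.345×12.0))]
= (1/0.2530) ln[1.733 × 0.8918] = 3.953 × ln(1.546) = 3.953 × 0.4356 = 1.722 d.
L(t_c) = L₀ e^(−k_1 t_c) = 12.0 × 0.5521 = 6.626 mg/L, and at the critical point k_2 D_c = k_1 L, so D_c = (0.345/0.598) × 6.626 = 3.822 mg/L.
Minimum DO = C_s − D_c = 10.5 − 3.822 = 6.678 mg/L.
x_c = v t_c = 1.06 m/s × 1.722 d × 86400 s/d = 157700 m ≈ 158 km.

t_c ≈ 1.72 d; D_c ≈ 3.82 mg/L; min DO ≈ 6.68 mg/L; x_c ≈ 158 km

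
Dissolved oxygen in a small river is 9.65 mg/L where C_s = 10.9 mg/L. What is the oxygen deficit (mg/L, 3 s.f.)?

D ≈ 1.25 mg/L

D = C_s − C = 10.9 − 9.65 = 1.25 mg/L.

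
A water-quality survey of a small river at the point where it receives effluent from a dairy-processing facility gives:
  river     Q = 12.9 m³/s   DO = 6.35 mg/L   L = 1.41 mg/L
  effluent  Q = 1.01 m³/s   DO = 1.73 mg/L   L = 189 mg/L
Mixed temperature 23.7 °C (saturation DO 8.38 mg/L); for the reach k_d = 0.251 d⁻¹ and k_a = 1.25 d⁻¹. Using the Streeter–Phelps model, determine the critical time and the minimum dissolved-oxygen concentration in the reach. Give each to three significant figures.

Mixed DO = (12.9×6.35 + 1.01×1.73)/(12.9+1.01) = 83.66/13.91 = 6.015 mg/L.
Mixed L₀ = (12.9×1.41 + 1.01×189)/(13.91) = 209.1/13.91 = 15.03 mg/L.
Initial deficit D₀ = C_s − DO₀ = 8.38 − 6.015 = 2.365 mg/L.
t_c = (1/0.9990) ln[(1.25/0.251)(1 − 2.365×0.9990/(0.251×15.03))] = 1.001 × ln(1.861) = 0.6216 d.
D_c = (0.251/1.25) × 15.03 × e^(−0.251×0.6216) = 0.2008 × 15.03 × 0.8555 = 2.582 mg/L.
Minimum DO = 8.38 − 2.582 = 5.798 mg/L.

t_c ≈ 0.622 d; minimum DO ≈ 5.80 mg/L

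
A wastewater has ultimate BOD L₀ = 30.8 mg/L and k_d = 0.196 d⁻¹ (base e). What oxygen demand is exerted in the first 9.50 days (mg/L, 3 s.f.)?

y_t = L₀(1 − e^(−k_d t)) = 30.8 × (1 − e^(−0.196×9.50))
= 30.8 × (1 − 0.1554) = 30.8 × 0.8446 = 26.01 mg/L.

y ≈ 26.0 mg/L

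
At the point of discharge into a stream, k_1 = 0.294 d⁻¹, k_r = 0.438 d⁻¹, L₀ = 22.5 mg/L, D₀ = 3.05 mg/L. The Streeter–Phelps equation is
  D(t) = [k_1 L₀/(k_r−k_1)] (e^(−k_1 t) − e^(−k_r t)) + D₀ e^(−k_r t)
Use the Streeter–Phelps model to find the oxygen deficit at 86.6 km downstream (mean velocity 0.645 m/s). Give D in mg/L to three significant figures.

Travel time t = x/v = 86.6 km / (0.645 m/s) = 86600 m / 0.645 m/s = 134300 s = 1.554 d.
k_1 L₀/(k_r−k_1) = 0.294×22.5/(0.438−0.294) = 6.615/0.1440 = 45.94 mg/L.
e^(−k_1 t) = e^(−0.294×1.554) = 0.6333; e^(−k_r t) = e^(−0.438×1.554) = 0.5063.
D = 45.94 × (0.6333 − 0.5063) + 3.05 × 0.5063 = 5.833 + 1.544 = 7.377 mg/L.

D ≈ 7.38 mg/L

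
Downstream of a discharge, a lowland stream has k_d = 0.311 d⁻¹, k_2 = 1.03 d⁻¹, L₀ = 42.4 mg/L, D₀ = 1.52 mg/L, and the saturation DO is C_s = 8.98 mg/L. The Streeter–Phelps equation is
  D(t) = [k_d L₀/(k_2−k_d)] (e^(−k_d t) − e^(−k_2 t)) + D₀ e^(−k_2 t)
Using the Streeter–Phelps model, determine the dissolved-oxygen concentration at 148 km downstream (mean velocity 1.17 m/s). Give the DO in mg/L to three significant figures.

Travel time t = x/v = 148 km / (1.17 m/s) = 148000 m / 1.17 m/s = 126500 s = 1.464 d.
k_d L₀/(k_2−k_d) = 0.311×42.4/(1.03−0.311) = 13.19/0.7190 = 18.34 mg/L.
e^(−k_d t) = e^(−0.311×1.464) = 0.6342; e^(−k_2 t) = e^(−1.03×1.464) = 0.2214.
D = 18.34 × (0.6342 − 0.2214) + 1.52 × 0.2214 = 7.572 + 0.3365 = 7.909 mg/L.
DO = C_s − D = 8.98 − 7.909 = 1.071 mg/L.

DO ≈ 1.07 mg/L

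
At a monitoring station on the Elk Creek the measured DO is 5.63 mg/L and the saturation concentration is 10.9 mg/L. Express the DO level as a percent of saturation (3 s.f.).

% saturation = C/C_s × 100 = 5.63/10.9 × 100 = 51.7 %.

51.7 % saturation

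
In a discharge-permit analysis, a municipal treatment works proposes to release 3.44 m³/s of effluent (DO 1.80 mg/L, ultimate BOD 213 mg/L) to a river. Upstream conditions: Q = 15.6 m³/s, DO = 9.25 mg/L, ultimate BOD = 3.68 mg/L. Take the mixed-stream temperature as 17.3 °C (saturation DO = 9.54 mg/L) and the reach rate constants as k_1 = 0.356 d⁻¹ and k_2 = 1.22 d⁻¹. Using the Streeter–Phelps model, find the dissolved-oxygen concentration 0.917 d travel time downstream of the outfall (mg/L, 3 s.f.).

DO ≈ 2.26 mg/L

Mixed DO = (15.6×9.25 + 3.44×1.80)/(15.6+3.44) = 150.5/19.04 = 7.904 mg/L.
Mixed L₀ = (15.6×3.68 + 3.44×213)/(19.04) = 790.1/19.04 = 41.50 mg/L.
Initial deficit D₀ = C_s − DO₀ = 9.54 − 7.904 = 1.636 mg/L.
D(0.917) = [0.356×41.50/(1.22−0.356)](e^(−0.356×0.917) − e^(−1.22×0.917)) + 1.636 e^(−1.22×0.917)
= 17.10 × (0.7215 − 0.3267) + 1.636 × 0.3267 = 7.285 mg/L.
DO = 9.54 − 7.285 = 2.255 mg/L.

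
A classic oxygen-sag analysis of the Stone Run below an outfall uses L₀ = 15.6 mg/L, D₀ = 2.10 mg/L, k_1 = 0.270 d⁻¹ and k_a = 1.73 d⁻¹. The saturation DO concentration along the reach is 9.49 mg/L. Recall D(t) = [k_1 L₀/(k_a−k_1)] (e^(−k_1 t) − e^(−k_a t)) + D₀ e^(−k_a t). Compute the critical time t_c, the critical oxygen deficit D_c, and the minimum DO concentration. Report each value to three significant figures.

At the critical point dD/dt = 0, so k_1 L₀ e^(−k_1 t) = k_a D. Substituting D(t) from the Streeter–Phelps equation and solving for t gives
t_c = ln[(k_a/k_1)(1 − D₀(k_a−k_1)/(k_1 L₀))] / (k_a−k_1).
Here k_a−k_1 = 1.460 d⁻¹ and 1 − D₀(k_a−k_1)/(k_1 L₀) = 1 − 2.10×1.460/(0.270×15.6) = 0.2721, so
t_c = ln(6.407 × 0.2721) / 1.460 = 0.5558 / 1.460 = 0.3807 d.
L(t_c) = L₀ e^(−k_1 t_c) = 15.6 × 0.9023 = 14.08 mg/L, and at the critical point k_a D_c = k_1 L, so D_c = (0.270/1.73) × 14.08 = 2.197 mg/L.
Minimum DO = C_s − D_c = 9.49 − 2.197 = 7.293 mg/L.

t_c ≈ 0.381 d; D_c ≈ 2.20 mg/L; min DO ≈ 7.29 mg/L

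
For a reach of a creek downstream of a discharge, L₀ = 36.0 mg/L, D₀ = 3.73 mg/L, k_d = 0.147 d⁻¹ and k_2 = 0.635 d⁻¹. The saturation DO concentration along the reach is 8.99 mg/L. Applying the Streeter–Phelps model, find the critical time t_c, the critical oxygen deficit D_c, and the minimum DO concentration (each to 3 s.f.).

t_c ≈ 2.13 d; D_c ≈ 6.09 mg/L; min DO ≈ 2.90 mg/L

With k_2/k_d = 4.320 and 1 − D₀(k_2−k_d)/(k_d L₀) = 0.6560,
t_c = ln(4.320 × 0.6560) / (0.635 − 0.147) = ln(2.834) / 0.4880 = 1.042/0.4880 = 2.135 d.
D_c = (k_d/k_2) L₀ e^(−k_d t_c) = (0.147/0.635) × 36.0 × e^(−0.147×2.135) = 0.2315 × 36.0 × 0.7307 = 6.089 mg/L.
Minimum DO = C_s − D_c = 8.99 − 6.089 = 2.901 mg/L.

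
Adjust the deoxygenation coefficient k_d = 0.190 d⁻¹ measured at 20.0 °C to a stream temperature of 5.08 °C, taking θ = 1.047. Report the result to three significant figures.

k_d(T₂) = k_d(T₁) · θ^(T₂−T₁) = 0.190 × 1.047^(5.08−20.0)
= 0.190 × 1.047^-14.9 = 0.190 × 0.5040 = 0.09575 d⁻¹.

k_d ≈ 0.0958 d⁻¹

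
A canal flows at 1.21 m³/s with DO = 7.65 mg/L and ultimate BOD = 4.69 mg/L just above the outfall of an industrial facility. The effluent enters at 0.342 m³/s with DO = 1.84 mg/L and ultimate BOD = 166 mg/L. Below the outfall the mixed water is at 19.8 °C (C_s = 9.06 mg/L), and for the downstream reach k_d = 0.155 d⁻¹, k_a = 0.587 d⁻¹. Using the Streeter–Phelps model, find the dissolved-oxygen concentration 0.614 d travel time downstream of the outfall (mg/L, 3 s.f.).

Mixed DO = (1.21×7.65 + 0.342×1.84)/(1.21+0.342) = 9.886/1.552 = 6.370 mg/L.
Mixed L₀ = (1.21×4.69 + 0.342×166)/(1.552) = 62.45/1.552 = 40.24 mg/L.
Initial deficit D₀ = C_s − DO₀ = 9.06 − 6.370 = 2.690 mg/L.
D(0.614) = [0.155×40.24/(0.587−0.155)](e^(−0.155×0.614) − e^(−0.587×0.614)) + 2.690 e^(−0.587×0.614)
= 14.44 × (0.9092 − 0.6974) + 2.690 × 0.6974 = 4.934 mg/L.
DO = 9.06 − 4.934 = 4.126 mg/L.

DO ≈ 4.13 mg/L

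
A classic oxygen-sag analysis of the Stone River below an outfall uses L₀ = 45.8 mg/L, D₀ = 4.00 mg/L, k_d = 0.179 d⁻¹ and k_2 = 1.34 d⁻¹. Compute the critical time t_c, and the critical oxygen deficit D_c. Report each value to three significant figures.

t_c ≈ 1.01 d; D_c ≈ 5.10 mg/L

At the critical point dD/dt = 0, so k_d L₀ e^(−k_d t) = k_2 D. Substituting D(t) from the Streeter–Phelps equation and solving for t gives
t_c = ln[(k_2/k_d)(1 − D₀(k_2−k_d)/(k_d L₀))] / (k_2−k_d).
Here k_2−k_d = 1.161 d⁻¹ and 1 − D₀(k_2−k_d)/(k_d L₀) = 1 − 4.00×1.161/(0.179×45.8) = 0.4335, so
t_c = ln(7.486 × 0.4335) / 1.161 = 1.177 / 1.161 = 1.014 d.
D_c = (k_d/k_2) L₀ e^(−k_d t_c) = (0.179/1.34) × 45.8 × e^(−0.179×1.014) = 0.1336 × 45.8 × 0.8340 = 5.103 mg/L.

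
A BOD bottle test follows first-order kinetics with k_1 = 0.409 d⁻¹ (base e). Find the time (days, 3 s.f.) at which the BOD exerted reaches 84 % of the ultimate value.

t ≈ 4.48 d

y/L₀ = 1 − e^(−k_1 t) = 0.84 ⇒ e^(−k_1 t) = 0.160
t = −ln(0.160) / 0.409 = 1.833 / 0.409 = 4.481 d.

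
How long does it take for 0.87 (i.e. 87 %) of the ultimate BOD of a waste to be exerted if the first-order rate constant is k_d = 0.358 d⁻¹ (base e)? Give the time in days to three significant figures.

y/L₀ = 1 − e^(−k_d t) = 0.87 ⇒ e^(−k_d t) = 0.130
t = −ln(0.130) / 0.358 = 2.040 / 0.358 = 5.699 d.

t ≈ 5.70 d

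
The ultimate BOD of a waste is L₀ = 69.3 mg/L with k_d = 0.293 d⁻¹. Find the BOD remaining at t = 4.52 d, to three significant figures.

L ≈ 18.4 mg/L

L_t = L₀ e^(−k_d t) = 69.3 × e^(−0.293×4.52) = 69.3 × 0.2660 = 18.43 mg/L.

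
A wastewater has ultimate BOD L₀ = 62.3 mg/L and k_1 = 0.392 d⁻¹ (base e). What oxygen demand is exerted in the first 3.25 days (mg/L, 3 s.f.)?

y ≈ 44.9 mg/L

y_t = L₀(1 − e^(−k_1 t)) = 62.3 × (1 − e^(−0.392×3.25))
= 62.3 × (1 − 0.2797) = 62.3 × 0.7203 = 44.87 mg/L.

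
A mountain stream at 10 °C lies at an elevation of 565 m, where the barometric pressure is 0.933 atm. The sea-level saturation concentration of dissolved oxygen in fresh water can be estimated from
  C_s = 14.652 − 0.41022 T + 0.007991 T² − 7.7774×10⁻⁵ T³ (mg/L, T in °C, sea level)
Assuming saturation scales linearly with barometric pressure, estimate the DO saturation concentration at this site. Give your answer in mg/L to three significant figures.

At sea level: C_s = 14.652 − 0.41022×10 + 0.007991×10² − 7.7774×10⁻⁵×10³ = 11.27 mg/L.
Pressure correction: C_s' = 11.27 × 0.933 = 10.52 mg/L.

C_s ≈ 10.5 mg/L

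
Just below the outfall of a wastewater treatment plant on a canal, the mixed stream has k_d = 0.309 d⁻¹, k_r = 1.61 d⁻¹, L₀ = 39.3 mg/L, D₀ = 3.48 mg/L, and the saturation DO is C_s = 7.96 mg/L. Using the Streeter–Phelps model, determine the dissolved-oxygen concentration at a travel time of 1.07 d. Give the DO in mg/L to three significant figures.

DO ≈ 2.30 mg/L

k_d L₀/(k_r−k_d) = 0.309×39.3/(1.61−0.309) = 12.14/1.301 = 9.334 mg/L.
e^(−k_d t) = e^(−0.309×1.070) = 0.7185; e^(−k_r t) = e^(−1.61×1.070) = 0.1786.
D = 9.334 × (0.7185 − 0.1786) + 3.48 × 0.1786 = 5.039 + 0.6215 = 5.661 mg/L.
DO = C_s − D = 7.96 − 5.661 = 2.299 mg/L.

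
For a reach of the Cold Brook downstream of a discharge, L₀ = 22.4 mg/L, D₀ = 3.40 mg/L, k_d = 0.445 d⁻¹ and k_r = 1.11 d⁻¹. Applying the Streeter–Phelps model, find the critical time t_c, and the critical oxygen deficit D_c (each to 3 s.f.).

With k_r/k_d = 2.494 and 1 − D₀(k_r−k_d)/(k_d L₀) = 0.7732,
t_c = ln(2.494 × 0.7732) / (1.11 − 0.445) = ln(1.929) / 0.6650 = 0.6568/0.6650 = 0.9877 d.
D_c = (k_d/k_r) L₀ e^(−k_d t_c) = (0.445/1.11) × 22.4 × e^(−0.445×0.9877) = 0.4009 × 22.4 × 0.6444 = 5.786 mg/L.

t_c ≈ 0.988 d; D_c ≈ 5.79 mg/L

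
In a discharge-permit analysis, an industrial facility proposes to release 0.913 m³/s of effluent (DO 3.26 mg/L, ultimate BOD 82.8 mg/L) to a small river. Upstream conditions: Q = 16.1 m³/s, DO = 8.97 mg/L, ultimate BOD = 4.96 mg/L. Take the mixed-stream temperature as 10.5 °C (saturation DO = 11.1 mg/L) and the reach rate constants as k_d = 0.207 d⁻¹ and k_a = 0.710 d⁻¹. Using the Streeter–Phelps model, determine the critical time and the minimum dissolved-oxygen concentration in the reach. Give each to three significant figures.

t_c ≈ 0.375 d; minimum DO ≈ 8.63 mg/L

Mixed DO = (16.1×8.97 + 0.913×3.26)/(16.1+0.913) = 147.4/17.01 = 8.664 mg/L.
Mixed L₀ = (16.1×4.96 + 0.913×82.8)/(17.01) = 155.5/17.01 = 9.137 mg/L.
Initial deficit D₀ = C_s − DO₀ = 11.1 − 8.664 = 2.436 mg/L.
t_c = (1/0.5030) ln[(0.710/0.207)(1 − 2.436×0.5030/(0.207×9.137))] = 1.988 × ln(1.208) = 0.3749 d.
D_c = (0.207/0.710) × 9.137 × e^(−0.207×0.3749) = 0.2915 × 9.137 × 0.9253 = 2.465 mg/L.
Minimum DO = 11.1 − 2.465 = 8.635 mg/L.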